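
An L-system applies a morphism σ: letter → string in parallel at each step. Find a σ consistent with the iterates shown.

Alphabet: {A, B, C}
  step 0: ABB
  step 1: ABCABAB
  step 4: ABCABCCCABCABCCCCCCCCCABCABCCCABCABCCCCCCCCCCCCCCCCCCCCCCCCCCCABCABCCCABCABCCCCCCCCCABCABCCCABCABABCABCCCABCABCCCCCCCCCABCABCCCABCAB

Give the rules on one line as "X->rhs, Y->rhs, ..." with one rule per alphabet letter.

A->ABC, B->AB, C->CCC

  step 0 ⇒ step 1: ABB ⇒ ABC·AB·AB
    A ↦ ABC
    B ↦ AB
    C ↦ CCC  (constrained at step 1)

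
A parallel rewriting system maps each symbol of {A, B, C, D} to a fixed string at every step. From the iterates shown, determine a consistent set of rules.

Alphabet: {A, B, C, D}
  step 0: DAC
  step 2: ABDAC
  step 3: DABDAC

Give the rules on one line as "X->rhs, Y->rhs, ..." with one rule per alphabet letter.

  step 2 ⇒ step 3: ABDAC ⇒ D·A·B·D·AC
    A ↦ D
    B ↦ A
    C ↦ AC
    D ↦ B

A->D, B->A, C->AC, D->B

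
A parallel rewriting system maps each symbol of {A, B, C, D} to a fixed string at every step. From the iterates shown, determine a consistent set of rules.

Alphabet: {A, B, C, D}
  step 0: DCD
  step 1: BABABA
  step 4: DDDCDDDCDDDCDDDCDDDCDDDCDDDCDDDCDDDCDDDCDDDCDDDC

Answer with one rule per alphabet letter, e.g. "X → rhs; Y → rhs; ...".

A->DC, B->DD, C->BA, D->BA

  step 0 ⇒ step 1: DCD ⇒ BA·BA·BA
    C ↦ BA
    D ↦ BA
    A ↦ DC  (constrained at step 1)
    B ↦ DD  (constrained at step 1)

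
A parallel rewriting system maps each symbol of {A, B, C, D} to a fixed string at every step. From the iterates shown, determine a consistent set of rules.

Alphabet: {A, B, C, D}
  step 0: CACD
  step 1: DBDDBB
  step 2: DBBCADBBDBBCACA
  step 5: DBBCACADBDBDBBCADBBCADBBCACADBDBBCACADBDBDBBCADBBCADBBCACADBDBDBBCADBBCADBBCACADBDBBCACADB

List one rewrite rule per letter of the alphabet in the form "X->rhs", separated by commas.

  step 1 ⇒ step 2: DBDDBB ⇒ DBB·CA·DBB·DBB·CA·CA
    B ↦ CA
    D ↦ DBB
  step 0 ⇒ step 1: CACD ⇒ D·B·D·DBB
    A ↦ B
  step 0 ⇒ step 1: CACD ⇒ D·B·D·DBB
    C ↦ D

A->B, B->CA, C->D, D->DBB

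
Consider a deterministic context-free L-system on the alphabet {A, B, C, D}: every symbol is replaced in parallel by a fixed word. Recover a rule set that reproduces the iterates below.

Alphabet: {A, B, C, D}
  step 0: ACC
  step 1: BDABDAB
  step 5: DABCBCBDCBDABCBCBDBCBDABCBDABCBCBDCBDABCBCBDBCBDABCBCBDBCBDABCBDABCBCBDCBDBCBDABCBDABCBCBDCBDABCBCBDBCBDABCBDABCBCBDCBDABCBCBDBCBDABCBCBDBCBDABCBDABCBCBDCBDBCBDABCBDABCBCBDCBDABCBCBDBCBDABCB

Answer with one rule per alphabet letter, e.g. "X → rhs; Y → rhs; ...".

A->B, B->CB, C->DAB, D->CBD

  step 0 ⇒ step 1: ACC ⇒ B·DAB·DAB
    A ↦ B
    C ↦ DAB
    B ↦ CB  (constrained at step 1)
    D ↦ CBD  (constrained at step 1)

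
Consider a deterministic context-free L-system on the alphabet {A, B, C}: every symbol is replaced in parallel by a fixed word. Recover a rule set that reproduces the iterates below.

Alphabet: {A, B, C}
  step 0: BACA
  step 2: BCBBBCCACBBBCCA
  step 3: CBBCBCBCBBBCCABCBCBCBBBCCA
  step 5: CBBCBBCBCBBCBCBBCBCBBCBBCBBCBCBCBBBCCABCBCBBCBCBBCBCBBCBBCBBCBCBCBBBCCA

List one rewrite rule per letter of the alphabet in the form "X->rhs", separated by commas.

A->CCA, B->CB, C->B

  step 2 ⇒ step 3: BCBBBCCACBBBCCA ⇒ CB·B·CB·CB·CB·B·B·CCA·B·CB·CB·CB·B·B·CCA
    A ↦ CCA
    B ↦ CB
    C ↦ B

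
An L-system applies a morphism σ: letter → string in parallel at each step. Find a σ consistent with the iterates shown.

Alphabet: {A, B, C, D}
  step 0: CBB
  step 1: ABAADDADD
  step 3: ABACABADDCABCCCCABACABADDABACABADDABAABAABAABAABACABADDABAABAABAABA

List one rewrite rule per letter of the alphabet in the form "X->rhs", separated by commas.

  step 0 ⇒ step 1: CBB ⇒ ABA·ADD·ADD
    B ↦ ADD
    C ↦ ABA
    A ↦ CAB  (constrained at step 1)
    D ↦ CC  (constrained at step 1)

A->CAB, B->ADD, C->ABA, D->CC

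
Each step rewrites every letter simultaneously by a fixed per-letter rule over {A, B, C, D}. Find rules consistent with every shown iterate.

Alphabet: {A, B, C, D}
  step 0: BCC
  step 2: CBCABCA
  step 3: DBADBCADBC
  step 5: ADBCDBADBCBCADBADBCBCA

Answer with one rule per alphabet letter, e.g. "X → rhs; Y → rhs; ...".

  step 2 ⇒ step 3: CBCABCA ⇒ DB·A·DB·C·A·DB·C
    A ↦ C
    B ↦ A
    C ↦ DB
    D ↦ BC  (constrained at step 3)

A->C, B->A, C->DB, D->BC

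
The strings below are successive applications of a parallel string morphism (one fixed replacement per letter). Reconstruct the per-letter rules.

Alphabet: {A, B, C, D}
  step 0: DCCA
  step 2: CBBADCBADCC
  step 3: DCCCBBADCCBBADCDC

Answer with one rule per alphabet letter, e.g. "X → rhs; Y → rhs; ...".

  step 2 ⇒ step 3: CBBADCBADCC ⇒ DC·C·C·B·BA·DC·C·B·BA·DC·DC
    A ↦ B
    B ↦ C
    C ↦ DC
    D ↦ BA

A->B, B->C, C->DC, D->BA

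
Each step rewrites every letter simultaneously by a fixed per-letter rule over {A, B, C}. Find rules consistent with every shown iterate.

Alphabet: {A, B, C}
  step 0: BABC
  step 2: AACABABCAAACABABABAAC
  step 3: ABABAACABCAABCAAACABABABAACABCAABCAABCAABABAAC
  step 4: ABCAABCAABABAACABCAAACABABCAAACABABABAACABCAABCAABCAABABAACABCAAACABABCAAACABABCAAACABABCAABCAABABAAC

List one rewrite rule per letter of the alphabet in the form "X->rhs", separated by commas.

A->AB, B->CA, C->AAC

  step 3 ⇒ step 4: ABABAACABCAABCAAACABABABAACABCAABCAABCAABABAAC ⇒ AB·CA·AB·CA·AB·AB·AAC·AB·CA·AAC·AB·AB·CA·AAC·AB·AB·AB·AAC·AB·CA·AB·CA·AB·CA·AB·AB·AAC·AB·CA·AAC·AB·AB·CA·AAC·AB·AB·CA·AAC·AB·AB·CA·AB·CA·AB·AB·AAC
    A ↦ AB
    B ↦ CA
    C ↦ AAC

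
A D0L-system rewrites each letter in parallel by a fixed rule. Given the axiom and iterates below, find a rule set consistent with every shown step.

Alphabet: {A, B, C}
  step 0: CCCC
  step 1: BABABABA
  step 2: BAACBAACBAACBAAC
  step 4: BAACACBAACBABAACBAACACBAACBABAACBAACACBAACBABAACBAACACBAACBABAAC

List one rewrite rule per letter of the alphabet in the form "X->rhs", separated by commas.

A->AC, B->BA, C->BA

  step 1 ⇒ step 2: BABABABA ⇒ BA·AC·BA·AC·BA·AC·BA·AC
    A ↦ AC
    B ↦ BA
  step 0 ⇒ step 1: CCCC ⇒ BA·BA·BA·BA
    C ↦ BA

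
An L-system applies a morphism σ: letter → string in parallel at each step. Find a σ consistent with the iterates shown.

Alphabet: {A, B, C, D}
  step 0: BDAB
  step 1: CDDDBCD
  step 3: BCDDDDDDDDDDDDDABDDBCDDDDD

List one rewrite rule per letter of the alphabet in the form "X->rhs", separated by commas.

  step 0 ⇒ step 1: BDAB ⇒ CD·DD·B·CD
    A ↦ B
    B ↦ CD
    D ↦ DD
    C ↦ AB  (constrained at step 1)

A->B, B->CD, C->AB, D->DD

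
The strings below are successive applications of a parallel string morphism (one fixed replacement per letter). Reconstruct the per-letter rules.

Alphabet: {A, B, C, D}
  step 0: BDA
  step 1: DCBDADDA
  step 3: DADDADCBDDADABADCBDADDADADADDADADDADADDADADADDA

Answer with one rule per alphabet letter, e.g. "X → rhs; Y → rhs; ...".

  step 0 ⇒ step 1: BDA ⇒ DCB·DA·DDA
    A ↦ DDA
    B ↦ DCB
    D ↦ DA
    C ↦ BA  (constrained at step 1)

A->DDA, B->DCB, C->BA, D->DA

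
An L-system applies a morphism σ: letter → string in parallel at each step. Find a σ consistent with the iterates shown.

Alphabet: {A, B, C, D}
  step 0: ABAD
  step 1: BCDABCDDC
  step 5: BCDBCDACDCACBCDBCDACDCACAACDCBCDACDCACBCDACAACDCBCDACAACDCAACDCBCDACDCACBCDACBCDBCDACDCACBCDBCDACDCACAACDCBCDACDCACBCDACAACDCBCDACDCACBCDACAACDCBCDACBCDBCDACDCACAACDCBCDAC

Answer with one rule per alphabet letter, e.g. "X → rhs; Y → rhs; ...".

  step 0 ⇒ step 1: ABAD ⇒ BCD·A·BCD·DC
    A ↦ BCD
    B ↦ A
    D ↦ DC
    C ↦ AC  (constrained at step 1)

A->BCD, B->A, C->AC, D->DC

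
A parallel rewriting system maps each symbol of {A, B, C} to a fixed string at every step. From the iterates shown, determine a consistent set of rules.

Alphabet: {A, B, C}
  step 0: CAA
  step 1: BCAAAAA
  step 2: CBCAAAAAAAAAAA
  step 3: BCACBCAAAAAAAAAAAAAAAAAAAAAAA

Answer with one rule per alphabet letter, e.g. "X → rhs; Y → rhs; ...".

A->AA, B->C, C->BCA

  step 2 ⇒ step 3: CBCAAAAAAAAAAA ⇒ BCA·C·BCA·AA·AA·AA·AA·AA·AA·AA·AA·AA·AA·AA
    A ↦ AA
    B ↦ C
    C ↦ BCA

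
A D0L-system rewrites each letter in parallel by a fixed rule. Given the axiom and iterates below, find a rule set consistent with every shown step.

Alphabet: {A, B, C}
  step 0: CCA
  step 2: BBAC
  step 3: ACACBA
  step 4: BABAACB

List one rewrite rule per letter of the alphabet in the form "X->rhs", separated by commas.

  step 3 ⇒ step 4: ACACBA ⇒ B·A·B·A·AC·B
    A ↦ B
    B ↦ AC
    C ↦ A

A->B, B->AC, C->A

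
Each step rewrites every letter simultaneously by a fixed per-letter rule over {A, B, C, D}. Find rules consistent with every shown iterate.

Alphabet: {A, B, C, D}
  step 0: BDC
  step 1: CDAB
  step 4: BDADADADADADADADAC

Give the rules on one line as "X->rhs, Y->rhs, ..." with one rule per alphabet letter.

  step 0 ⇒ step 1: BDC ⇒ C·DA·B
    B ↦ C
    C ↦ B
    D ↦ DA
    A ↦ DA  (constrained at step 1)

A->DA, B->C, C->B, D->DA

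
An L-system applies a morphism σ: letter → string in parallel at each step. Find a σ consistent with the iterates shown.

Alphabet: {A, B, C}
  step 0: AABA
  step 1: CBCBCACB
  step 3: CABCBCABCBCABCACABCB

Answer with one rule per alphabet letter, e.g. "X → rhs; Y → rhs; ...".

A->CB, B->CA, C->B

  step 0 ⇒ step 1: AABA ⇒ CB·CB·CA·CB
    A ↦ CB
    B ↦ CA
    C ↦ B  (constrained at step 1)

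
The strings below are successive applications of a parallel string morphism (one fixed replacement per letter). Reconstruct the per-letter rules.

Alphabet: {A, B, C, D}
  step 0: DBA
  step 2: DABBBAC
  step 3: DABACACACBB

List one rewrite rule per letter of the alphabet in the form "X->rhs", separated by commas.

  step 2 ⇒ step 3: DABBBAC ⇒ DA·B·AC·AC·AC·B·B
    A ↦ B
    B ↦ AC
    C ↦ B
    D ↦ DA

A->B, B->AC, C->B, D->DA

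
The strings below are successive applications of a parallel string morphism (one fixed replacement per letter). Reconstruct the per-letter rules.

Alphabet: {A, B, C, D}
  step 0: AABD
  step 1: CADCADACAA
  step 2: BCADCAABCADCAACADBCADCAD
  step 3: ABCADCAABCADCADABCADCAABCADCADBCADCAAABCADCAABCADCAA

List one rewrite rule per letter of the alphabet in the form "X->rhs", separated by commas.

A->CAD, B->A, C->B, D->CAA

  step 2 ⇒ step 3: BCADCAABCADCAACADBCADCAD ⇒ A·B·CAD·CAA·B·CAD·CAD·A·B·CAD·CAA·B·CAD·CAD·B·CAD·CAA·A·B·CAD·CAA·B·CAD·CAA
    A ↦ CAD
    B ↦ A
    C ↦ B
    D ↦ CAA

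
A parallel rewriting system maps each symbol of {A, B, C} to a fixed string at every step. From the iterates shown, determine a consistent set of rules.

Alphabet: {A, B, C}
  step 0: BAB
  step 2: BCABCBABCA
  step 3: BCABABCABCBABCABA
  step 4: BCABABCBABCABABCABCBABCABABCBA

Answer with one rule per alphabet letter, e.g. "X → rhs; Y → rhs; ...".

  step 3 ⇒ step 4: BCABABCABCBABCABA ⇒ BC·A·BA·BC·BA·BC·A·BA·BC·A·BC·BA·BC·A·BA·BC·BA
    A ↦ BA
    B ↦ BC
    C ↦ A

A->BA, B->BC, C->A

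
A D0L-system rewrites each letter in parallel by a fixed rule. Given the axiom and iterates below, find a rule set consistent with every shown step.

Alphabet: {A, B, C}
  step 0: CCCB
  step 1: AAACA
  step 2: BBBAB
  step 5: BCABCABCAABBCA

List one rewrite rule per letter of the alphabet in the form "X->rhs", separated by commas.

A->B, B->CA, C->A

  step 1 ⇒ step 2: AAACA ⇒ B·B·B·A·B
    A ↦ B
    C ↦ A
  step 0 ⇒ step 1: CCCB ⇒ A·A·A·CA
    B ↦ CA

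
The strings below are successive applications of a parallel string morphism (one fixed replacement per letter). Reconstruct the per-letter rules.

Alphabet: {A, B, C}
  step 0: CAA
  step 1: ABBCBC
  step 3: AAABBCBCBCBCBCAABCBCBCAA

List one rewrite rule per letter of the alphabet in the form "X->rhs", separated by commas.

A->BC, B->AA, C->AB

  step 0 ⇒ step 1: CAA ⇒ AB·BC·BC
    A ↦ BC
    C ↦ AB
    B ↦ AA  (constrained at step 1)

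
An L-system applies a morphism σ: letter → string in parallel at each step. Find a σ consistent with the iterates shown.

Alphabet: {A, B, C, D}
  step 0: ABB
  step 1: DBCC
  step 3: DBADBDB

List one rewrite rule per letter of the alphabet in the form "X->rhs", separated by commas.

A->DB, B->C, C->A, D->A

  step 0 ⇒ step 1: ABB ⇒ DB·C·C
    A ↦ DB
    B ↦ C
    C ↦ A  (constrained at step 1)
    D ↦ A  (constrained at step 1)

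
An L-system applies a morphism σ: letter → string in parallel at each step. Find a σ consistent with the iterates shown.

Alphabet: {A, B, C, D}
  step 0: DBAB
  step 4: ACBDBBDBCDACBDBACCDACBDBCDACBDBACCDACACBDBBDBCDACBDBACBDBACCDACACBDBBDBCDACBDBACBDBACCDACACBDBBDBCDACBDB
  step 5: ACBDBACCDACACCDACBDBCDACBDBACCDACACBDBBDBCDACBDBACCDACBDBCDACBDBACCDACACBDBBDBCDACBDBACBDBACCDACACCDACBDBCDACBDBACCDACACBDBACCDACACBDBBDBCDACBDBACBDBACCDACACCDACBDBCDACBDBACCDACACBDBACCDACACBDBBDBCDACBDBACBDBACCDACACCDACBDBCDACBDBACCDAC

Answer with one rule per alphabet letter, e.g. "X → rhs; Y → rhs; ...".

A->AC, B->AC, C->BDB, D->CD

  step 4 ⇒ step 5: ACBDBBDBCDACBDBACCDACBDBCDACBDBACCDACACBDBBDBCDACBDBACBDBACCDACACBDBBDBCDACBDBACBDBACCDACACBDBBDBCDACBDB ⇒ AC·BDB·AC·CD·AC·AC·CD·AC·BDB·CD·AC·BDB·AC·CD·AC·AC·BDB·BDB·CD·AC·BDB·AC·CD·AC·BDB·CD·AC·BDB·AC·CD·AC·AC·BDB·BDB·CD·AC·BDB·AC·BDB·AC·CD·AC·AC·CD·AC·BDB·CD·AC·BDB·AC·CD·AC·AC·BDB·AC·CD·AC·AC·BDB·BDB·CD·AC·BDB·AC·BDB·AC·CD·AC·AC·CD·AC·BDB·CD·AC·BDB·AC·CD·AC·AC·BDB·AC·CD·AC·AC·BDB·BDB·CD·AC·BDB·AC·BDB·AC·CD·AC·AC·CD·AC·BDB·CD·AC·BDB·AC·CD·AC
    A ↦ AC
    B ↦ AC
    C ↦ BDB
    D ↦ CD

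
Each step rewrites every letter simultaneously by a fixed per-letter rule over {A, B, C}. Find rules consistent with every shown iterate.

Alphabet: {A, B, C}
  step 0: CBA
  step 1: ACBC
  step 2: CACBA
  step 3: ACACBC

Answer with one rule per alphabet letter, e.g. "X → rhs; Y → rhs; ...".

A->C, B->CB, C->A

  step 2 ⇒ step 3: CACBA ⇒ A·C·A·CB·C
    A ↦ C
    B ↦ CB
    C ↦ A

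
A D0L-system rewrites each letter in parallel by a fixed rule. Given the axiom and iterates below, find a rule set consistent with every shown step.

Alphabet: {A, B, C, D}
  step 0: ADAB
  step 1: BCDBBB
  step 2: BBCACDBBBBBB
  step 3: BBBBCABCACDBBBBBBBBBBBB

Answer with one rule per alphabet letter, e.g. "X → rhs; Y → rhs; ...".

A->B, B->BB, C->CA, D->CD

  step 2 ⇒ step 3: BBCACDBBBBBB ⇒ BB·BB·CA·B·CA·CD·BB·BB·BB·BB·BB·BB
    A ↦ B
    B ↦ BB
    C ↦ CA
    D ↦ CD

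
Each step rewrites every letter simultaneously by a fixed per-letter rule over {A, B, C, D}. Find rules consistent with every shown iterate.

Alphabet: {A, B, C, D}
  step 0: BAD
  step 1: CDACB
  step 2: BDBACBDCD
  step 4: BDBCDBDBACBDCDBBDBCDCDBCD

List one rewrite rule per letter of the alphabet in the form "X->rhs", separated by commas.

  step 1 ⇒ step 2: CDACB ⇒ BD·B·AC·BD·CD
    A ↦ AC
    B ↦ CD
    C ↦ BD
    D ↦ B

A->AC, B->CD, C->BD, D->B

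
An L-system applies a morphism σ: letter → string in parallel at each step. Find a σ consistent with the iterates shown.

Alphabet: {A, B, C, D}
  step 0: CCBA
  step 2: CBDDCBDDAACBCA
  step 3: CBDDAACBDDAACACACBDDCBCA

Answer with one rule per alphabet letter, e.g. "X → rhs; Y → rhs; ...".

A->CA, B->DD, C->CB, D->A

  step 2 ⇒ step 3: CBDDCBDDAACBCA ⇒ CB·DD·A·A·CB·DD·A·A·CA·CA·CB·DD·CB·CA
    A ↦ CA
    B ↦ DD
    C ↦ CB
    D ↦ A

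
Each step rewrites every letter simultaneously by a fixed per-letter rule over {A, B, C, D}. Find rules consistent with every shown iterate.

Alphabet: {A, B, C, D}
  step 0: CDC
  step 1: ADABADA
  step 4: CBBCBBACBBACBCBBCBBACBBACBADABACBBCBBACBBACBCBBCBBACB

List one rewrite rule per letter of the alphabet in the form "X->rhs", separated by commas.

  step 0 ⇒ step 1: CDC ⇒ ADA·B·ADA
    C ↦ ADA
    D ↦ B
    A ↦ CB  (constrained at step 1)
    B ↦ BA  (constrained at step 1)

A->CB, B->BA, C->ADA, D->B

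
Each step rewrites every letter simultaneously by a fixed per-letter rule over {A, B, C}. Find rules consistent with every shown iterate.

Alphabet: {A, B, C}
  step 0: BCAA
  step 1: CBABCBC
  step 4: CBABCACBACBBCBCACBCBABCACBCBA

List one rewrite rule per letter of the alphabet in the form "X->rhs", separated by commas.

  step 0 ⇒ step 1: BCAA ⇒ CB·A·BC·BC
    A ↦ BC
    B ↦ CB
    C ↦ A

A->BC, B->CB, C->A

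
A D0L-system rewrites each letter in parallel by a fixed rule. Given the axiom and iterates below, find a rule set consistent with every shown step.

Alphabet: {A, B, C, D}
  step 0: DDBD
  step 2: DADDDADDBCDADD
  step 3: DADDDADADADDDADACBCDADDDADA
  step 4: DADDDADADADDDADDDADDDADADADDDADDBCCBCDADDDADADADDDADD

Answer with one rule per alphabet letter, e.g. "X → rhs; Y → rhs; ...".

A->DD, B->C, C->BC, D->DA

  step 3 ⇒ step 4: DADDDADADADDDADACBCDADDDADA ⇒ DA·DD·DA·DA·DA·DD·DA·DD·DA·DD·DA·DA·DA·DD·DA·DD·BC·C·BC·DA·DD·DA·DA·DA·DD·DA·DD
    A ↦ DD
    B ↦ C
    C ↦ BC
    D ↦ DA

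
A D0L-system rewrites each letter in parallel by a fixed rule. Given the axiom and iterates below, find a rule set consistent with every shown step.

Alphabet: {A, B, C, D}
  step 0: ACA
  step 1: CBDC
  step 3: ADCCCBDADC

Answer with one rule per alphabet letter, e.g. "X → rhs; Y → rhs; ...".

  step 0 ⇒ step 1: ACA ⇒ C·BD·C
    A ↦ C
    C ↦ BD
    B ↦ AD  (constrained at step 1)
    D ↦ C  (constrained at step 1)

A->C, B->AD, C->BD, D->C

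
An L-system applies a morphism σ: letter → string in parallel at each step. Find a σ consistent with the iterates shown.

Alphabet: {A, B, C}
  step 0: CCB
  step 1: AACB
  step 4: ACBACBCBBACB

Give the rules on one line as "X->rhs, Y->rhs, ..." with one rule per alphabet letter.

  step 0 ⇒ step 1: CCB ⇒ A·A·CB
    B ↦ CB
    C ↦ A
    A ↦ B  (constrained at step 1)

A->B, B->CB, C->A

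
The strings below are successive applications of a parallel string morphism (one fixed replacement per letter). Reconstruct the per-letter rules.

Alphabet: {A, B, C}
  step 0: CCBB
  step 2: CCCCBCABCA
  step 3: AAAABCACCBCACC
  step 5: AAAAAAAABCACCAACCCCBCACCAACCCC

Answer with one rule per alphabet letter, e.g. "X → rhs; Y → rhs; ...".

  step 2 ⇒ step 3: CCCCBCABCA ⇒ A·A·A·A·BC·A·CC·BC·A·CC
    A ↦ CC
    B ↦ BC
    C ↦ A

A->CC, B->BC, C->A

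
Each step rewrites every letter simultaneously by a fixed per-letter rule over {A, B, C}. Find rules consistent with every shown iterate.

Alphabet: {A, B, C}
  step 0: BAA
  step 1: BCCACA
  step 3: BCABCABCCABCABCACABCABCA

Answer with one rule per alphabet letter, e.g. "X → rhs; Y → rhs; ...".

  step 0 ⇒ step 1: BAA ⇒ BC·CA·CA
    A ↦ CA
    B ↦ BC
    C ↦ AB  (constrained at step 1)

A->CA, B->BC, C->AB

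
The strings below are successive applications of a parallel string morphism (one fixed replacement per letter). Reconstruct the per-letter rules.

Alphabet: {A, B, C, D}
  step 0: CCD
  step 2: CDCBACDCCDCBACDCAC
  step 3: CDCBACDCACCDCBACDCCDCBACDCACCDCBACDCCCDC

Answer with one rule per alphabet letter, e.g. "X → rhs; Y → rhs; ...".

  step 2 ⇒ step 3: CDCBACDCCDCBACDCAC ⇒ CDC·BA·CDC·A·C·CDC·BA·CDC·CDC·BA·CDC·A·C·CDC·BA·CDC·C·CDC
    A ↦ C
    B ↦ A
    C ↦ CDC
    D ↦ BA

A->C, B->A, C->CDC, D->BA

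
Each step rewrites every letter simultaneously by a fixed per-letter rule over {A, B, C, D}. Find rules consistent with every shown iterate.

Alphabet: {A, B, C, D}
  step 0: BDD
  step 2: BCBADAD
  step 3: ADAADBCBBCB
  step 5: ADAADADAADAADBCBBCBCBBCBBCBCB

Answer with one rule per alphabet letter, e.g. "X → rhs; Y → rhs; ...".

  step 2 ⇒ step 3: BCBADAD ⇒ AD·A·AD·BC·B·BC·B
    A ↦ BC
    B ↦ AD
    C ↦ A
    D ↦ B

A->BC, B->AD, C->A, D->B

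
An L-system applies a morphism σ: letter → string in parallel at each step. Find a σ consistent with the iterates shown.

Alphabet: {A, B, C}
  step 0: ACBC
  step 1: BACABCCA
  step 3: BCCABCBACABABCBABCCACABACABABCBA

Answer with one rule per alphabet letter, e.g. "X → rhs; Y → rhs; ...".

A->BA, B->BC, C->CA

  step 0 ⇒ step 1: ACBC ⇒ BA·CA·BC·CA
    A ↦ BA
    B ↦ BC
    C ↦ CA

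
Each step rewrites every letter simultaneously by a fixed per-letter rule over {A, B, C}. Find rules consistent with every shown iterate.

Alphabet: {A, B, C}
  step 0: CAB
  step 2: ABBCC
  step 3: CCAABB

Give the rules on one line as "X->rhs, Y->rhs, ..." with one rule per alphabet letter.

  step 2 ⇒ step 3: ABBCC ⇒ CC·A·A·B·B
    A ↦ CC
    B ↦ A
    C ↦ B

A->CC, B->A, C->B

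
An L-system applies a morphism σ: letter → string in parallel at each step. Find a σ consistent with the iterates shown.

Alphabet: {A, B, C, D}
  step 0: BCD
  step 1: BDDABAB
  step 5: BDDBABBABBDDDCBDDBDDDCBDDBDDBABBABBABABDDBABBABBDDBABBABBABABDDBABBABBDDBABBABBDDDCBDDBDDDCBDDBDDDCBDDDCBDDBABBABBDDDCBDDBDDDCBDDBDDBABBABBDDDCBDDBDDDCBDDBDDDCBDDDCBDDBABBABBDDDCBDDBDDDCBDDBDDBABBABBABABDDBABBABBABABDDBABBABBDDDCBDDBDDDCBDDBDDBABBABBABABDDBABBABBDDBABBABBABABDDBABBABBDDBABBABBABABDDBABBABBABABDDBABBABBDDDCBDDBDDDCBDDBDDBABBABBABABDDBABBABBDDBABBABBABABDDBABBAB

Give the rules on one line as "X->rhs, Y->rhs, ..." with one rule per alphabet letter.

A->DC, B->BDD, C->A, D->BAB

  step 0 ⇒ step 1: BCD ⇒ BDD·A·BAB
    B ↦ BDD
    C ↦ A
    D ↦ BAB
    A ↦ DC  (constrained at step 1)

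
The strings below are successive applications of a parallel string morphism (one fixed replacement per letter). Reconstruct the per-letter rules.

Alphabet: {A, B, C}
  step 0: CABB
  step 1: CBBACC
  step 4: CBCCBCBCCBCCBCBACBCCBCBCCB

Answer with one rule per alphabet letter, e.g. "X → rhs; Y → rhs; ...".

A->BA, B->C, C->CB

  step 0 ⇒ step 1: CABB ⇒ CB·BA·C·C
    A ↦ BA
    B ↦ C
    C ↦ CB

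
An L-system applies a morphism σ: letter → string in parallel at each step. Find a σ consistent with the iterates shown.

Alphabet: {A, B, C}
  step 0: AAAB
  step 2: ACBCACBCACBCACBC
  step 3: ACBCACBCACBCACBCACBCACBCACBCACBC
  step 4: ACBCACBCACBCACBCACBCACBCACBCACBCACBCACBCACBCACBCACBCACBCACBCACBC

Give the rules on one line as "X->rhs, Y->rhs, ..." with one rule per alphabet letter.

  step 3 ⇒ step 4: ACBCACBCACBCACBCACBCACBCACBCACBC ⇒ AC·BC·AC·BC·AC·BC·AC·BC·AC·BC·AC·BC·AC·BC·AC·BC·AC·BC·AC·BC·AC·BC·AC·BC·AC·BC·AC·BC·AC·BC·AC·BC
    A ↦ AC
    B ↦ AC
    C ↦ BC

A->AC, B->AC, C->BC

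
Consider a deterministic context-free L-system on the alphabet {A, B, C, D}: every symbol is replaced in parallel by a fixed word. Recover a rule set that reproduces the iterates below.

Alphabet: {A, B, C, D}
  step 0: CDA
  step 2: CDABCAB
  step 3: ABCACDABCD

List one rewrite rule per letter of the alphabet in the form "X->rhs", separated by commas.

  step 2 ⇒ step 3: CDABCAB ⇒ AB·CA·C·D·AB·C·D
    A ↦ C
    B ↦ D
    C ↦ AB
    D ↦ CA

A->C, B->D, C->AB, D->CA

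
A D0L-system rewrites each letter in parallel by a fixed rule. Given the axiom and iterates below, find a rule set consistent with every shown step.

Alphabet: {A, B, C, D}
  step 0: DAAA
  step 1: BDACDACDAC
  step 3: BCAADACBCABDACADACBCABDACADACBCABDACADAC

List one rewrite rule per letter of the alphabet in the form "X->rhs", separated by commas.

  step 0 ⇒ step 1: DAAA ⇒ B·DAC·DAC·DAC
    A ↦ DAC
    D ↦ B
    B ↦ BCA  (constrained at step 1)
    C ↦ A  (constrained at step 1)

A->DAC, B->BCA, C->A, D->B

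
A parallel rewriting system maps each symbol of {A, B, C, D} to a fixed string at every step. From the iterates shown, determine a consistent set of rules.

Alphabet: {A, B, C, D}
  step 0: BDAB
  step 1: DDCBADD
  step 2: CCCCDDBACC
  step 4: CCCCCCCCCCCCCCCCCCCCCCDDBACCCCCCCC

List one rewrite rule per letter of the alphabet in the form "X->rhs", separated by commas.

  step 1 ⇒ step 2: DDCBADD ⇒ C·C·CC·DD·BA·C·C
    A ↦ BA
    B ↦ DD
    C ↦ CC
    D ↦ C

A->BA, B->DD, C->CC, D->C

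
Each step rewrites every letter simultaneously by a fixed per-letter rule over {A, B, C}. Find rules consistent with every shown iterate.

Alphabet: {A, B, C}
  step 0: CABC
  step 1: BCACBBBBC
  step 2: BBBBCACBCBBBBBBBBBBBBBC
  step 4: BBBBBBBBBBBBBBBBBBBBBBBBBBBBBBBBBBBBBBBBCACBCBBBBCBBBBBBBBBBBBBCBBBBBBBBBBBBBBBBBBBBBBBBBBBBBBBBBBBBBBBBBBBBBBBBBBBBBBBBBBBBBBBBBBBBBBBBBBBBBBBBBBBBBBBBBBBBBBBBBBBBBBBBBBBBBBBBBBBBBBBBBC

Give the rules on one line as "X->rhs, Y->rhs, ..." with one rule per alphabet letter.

  step 1 ⇒ step 2: BCACBBBBC ⇒ BBB·BC·AC·BC·BBB·BBB·BBB·BBB·BC
    A ↦ AC
    B ↦ BBB
    C ↦ BC

A->AC, B->BBB, C->BC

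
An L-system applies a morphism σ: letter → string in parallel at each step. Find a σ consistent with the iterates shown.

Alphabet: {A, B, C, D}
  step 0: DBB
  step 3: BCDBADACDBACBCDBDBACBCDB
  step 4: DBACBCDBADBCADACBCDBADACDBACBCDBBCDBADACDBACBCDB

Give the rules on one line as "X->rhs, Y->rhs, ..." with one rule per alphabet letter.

  step 3 ⇒ step 4: BCDBADACDBACBCDBDBACBCDB ⇒ DB·AC·BC·DB·AD·BC·AD·AC·BC·DB·AD·AC·DB·AC·BC·DB·BC·DB·AD·AC·DB·AC·BC·DB
    A ↦ AD
    B ↦ DB
    C ↦ AC
    D ↦ BC

A->AD, B->DB, C->AC, D->BC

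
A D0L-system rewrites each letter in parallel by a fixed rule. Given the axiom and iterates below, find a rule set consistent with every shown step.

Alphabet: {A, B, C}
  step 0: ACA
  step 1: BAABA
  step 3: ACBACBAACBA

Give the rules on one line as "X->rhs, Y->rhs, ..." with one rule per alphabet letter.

A->BA, B->C, C->A

  step 0 ⇒ step 1: ACA ⇒ BA·A·BA
    A ↦ BA
    C ↦ A
    B ↦ C  (constrained at step 1)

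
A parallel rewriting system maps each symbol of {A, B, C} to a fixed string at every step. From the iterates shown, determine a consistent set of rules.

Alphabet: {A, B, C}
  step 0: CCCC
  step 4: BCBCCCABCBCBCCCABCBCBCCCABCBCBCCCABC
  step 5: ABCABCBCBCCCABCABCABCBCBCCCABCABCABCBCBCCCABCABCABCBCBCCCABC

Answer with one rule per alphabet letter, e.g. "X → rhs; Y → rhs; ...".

  step 4 ⇒ step 5: BCBCCCABCBCBCCCABCBCBCCCABCBCBCCCABC ⇒ A·BC·A·BC·BC·BC·CC·A·BC·A·BC·A·BC·BC·BC·CC·A·BC·A·BC·A·BC·BC·BC·CC·A·BC·A·BC·A·BC·BC·BC·CC·A·BC
    A ↦ CC
    B ↦ A
    C ↦ BC

A->CC, B->A, C->BC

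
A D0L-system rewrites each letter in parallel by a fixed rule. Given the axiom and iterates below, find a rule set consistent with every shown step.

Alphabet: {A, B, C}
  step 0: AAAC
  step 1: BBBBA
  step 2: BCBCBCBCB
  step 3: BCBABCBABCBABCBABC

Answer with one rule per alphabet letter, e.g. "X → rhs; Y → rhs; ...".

  step 2 ⇒ step 3: BCBCBCBCB ⇒ BC·BA·BC·BA·BC·BA·BC·BA·BC
    B ↦ BC
    C ↦ BA
  step 0 ⇒ step 1: AAAC ⇒ B·B·B·BA
    A ↦ B

A->B, B->BC, C->BA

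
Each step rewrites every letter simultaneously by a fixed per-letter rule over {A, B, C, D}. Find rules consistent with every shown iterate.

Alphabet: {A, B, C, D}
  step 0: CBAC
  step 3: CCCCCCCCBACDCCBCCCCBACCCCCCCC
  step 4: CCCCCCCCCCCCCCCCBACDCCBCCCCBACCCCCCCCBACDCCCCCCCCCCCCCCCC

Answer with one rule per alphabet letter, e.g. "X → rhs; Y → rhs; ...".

A->CD, B->BA, C->CC, D->B

  step 3 ⇒ step 4: CCCCCCCCBACDCCBCCCCBACCCCCCCC ⇒ CC·CC·CC·CC·CC·CC·CC·CC·BA·CD·CC·B·CC·CC·BA·CC·CC·CC·CC·BA·CD·CC·CC·CC·CC·CC·CC·CC·CC
    A ↦ CD
    B ↦ BA
    C ↦ CC
    D ↦ B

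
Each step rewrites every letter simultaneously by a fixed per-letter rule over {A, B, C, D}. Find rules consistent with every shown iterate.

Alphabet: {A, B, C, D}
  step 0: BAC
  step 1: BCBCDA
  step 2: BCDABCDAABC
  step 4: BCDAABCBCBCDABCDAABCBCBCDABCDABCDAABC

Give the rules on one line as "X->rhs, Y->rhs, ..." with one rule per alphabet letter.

  step 1 ⇒ step 2: BCBCDA ⇒ BC·DA·BC·DA·A·BC
    A ↦ BC
    B ↦ BC
    C ↦ DA
    D ↦ A

A->BC, B->BC, C->DA, D->A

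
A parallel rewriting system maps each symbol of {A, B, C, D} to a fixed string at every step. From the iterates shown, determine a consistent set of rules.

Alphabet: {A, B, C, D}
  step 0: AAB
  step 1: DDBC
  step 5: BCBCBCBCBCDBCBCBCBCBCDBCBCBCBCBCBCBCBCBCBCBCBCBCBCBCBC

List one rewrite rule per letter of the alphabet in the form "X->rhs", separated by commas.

  step 0 ⇒ step 1: AAB ⇒ D·D·BC
    A ↦ D
    B ↦ BC
    C ↦ BC  (constrained at step 1)
    D ↦ BA  (constrained at step 1)

A->D, B->BC, C->BC, D->BA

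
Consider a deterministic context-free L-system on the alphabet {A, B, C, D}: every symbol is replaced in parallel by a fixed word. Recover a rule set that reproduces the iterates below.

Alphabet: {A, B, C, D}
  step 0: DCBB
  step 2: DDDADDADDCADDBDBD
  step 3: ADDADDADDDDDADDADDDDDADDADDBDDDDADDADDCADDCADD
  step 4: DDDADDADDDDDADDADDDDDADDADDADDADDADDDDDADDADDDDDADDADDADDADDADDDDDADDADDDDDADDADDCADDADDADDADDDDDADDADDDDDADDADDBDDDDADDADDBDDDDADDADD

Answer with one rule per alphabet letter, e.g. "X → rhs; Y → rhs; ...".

A->DDD, B->C, C->BD, D->ADD

  step 3 ⇒ step 4: ADDADDADDDDDADDADDDDDADDADDBDDDDADDADDCADDCADD ⇒ DDD·ADD·ADD·DDD·ADD·ADD·DDD·ADD·ADD·ADD·ADD·ADD·DDD·ADD·ADD·DDD·ADD·ADD·ADD·ADD·ADD·DDD·ADD·ADD·DDD·ADD·ADD·C·ADD·ADD·ADD·ADD·DDD·ADD·ADD·DDD·ADD·ADD·BD·DDD·ADD·ADD·BD·DDD·ADD·ADD
    A ↦ DDD
    B ↦ C
    C ↦ BD
    D ↦ ADD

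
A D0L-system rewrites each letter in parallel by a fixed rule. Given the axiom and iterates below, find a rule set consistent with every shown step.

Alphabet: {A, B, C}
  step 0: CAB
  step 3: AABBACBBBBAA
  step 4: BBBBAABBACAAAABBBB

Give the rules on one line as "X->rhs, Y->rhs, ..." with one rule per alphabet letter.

  step 3 ⇒ step 4: AABBACBBBBAA ⇒ BB·BB·A·A·BB·AC·A·A·A·A·BB·BB
    A ↦ BB
    B ↦ A
    C ↦ AC

A->BB, B->A, C->AC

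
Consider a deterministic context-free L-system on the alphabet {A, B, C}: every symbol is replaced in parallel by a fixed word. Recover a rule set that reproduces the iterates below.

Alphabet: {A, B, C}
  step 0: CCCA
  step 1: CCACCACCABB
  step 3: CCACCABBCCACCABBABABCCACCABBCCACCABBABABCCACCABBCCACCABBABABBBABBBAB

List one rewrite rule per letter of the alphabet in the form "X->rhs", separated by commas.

A->BB, B->AB, C->CCA

  step 0 ⇒ step 1: CCCA ⇒ CCA·CCA·CCA·BB
    A ↦ BB
    C ↦ CCA
    B ↦ AB  (constrained at step 1)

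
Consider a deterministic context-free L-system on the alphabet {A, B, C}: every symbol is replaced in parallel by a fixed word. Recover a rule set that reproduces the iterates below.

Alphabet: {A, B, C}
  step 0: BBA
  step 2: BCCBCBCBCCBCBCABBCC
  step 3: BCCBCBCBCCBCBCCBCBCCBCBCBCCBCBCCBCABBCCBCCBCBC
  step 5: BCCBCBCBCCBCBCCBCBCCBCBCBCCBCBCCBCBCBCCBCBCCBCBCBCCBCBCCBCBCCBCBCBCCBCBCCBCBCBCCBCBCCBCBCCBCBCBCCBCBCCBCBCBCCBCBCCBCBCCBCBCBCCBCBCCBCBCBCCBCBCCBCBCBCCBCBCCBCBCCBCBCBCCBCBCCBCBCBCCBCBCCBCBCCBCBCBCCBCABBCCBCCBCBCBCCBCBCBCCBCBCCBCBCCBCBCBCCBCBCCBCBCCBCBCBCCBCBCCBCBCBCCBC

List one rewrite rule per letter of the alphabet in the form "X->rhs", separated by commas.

A->AB, B->BCC, C->BC

  step 2 ⇒ step 3: BCCBCBCBCCBCBCABBCC ⇒ BCC·BC·BC·BCC·BC·BCC·BC·BCC·BC·BC·BCC·BC·BCC·BC·AB·BCC·BCC·BC·BC
    A ↦ AB
    B ↦ BCC
    C ↦ BC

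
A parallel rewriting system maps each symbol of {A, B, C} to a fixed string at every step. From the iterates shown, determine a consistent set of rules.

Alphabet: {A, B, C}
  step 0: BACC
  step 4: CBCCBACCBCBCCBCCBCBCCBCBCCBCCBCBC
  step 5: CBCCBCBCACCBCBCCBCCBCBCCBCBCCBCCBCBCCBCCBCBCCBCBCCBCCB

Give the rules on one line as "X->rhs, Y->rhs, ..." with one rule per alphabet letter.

  step 4 ⇒ step 5: CBCCBACCBCBCCBCCBCBCCBCBCCBCCBCBC ⇒ CB·C·CB·CB·C·AC·CB·CB·C·CB·C·CB·CB·C·CB·CB·C·CB·C·CB·CB·C·CB·C·CB·CB·C·CB·CB·C·CB·C·CB
    A ↦ AC
    B ↦ C
    C ↦ CB

A->AC, B->C, C->CB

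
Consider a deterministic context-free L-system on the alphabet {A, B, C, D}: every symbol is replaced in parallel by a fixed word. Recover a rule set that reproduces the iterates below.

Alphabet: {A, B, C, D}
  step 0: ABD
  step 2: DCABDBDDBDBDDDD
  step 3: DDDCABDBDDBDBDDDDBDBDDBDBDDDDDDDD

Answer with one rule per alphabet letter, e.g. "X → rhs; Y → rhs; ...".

A->CA, B->BDB, C->D, D->DD

  step 2 ⇒ step 3: DCABDBDDBDBDDDD ⇒ DD·D·CA·BDB·DD·BDB·DD·DD·BDB·DD·BDB·DD·DD·DD·DD
    A ↦ CA
    B ↦ BDB
    C ↦ D
    D ↦ DD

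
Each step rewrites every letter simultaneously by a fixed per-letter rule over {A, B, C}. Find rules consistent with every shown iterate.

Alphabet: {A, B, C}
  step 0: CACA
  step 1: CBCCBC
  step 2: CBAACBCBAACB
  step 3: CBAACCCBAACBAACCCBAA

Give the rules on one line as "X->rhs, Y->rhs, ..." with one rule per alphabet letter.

  step 2 ⇒ step 3: CBAACBCBAACB ⇒ CB·AA·C·C·CB·AA·CB·AA·C·C·CB·AA
    A ↦ C
    B ↦ AA
    C ↦ CB

A->C, B->AA, C->CB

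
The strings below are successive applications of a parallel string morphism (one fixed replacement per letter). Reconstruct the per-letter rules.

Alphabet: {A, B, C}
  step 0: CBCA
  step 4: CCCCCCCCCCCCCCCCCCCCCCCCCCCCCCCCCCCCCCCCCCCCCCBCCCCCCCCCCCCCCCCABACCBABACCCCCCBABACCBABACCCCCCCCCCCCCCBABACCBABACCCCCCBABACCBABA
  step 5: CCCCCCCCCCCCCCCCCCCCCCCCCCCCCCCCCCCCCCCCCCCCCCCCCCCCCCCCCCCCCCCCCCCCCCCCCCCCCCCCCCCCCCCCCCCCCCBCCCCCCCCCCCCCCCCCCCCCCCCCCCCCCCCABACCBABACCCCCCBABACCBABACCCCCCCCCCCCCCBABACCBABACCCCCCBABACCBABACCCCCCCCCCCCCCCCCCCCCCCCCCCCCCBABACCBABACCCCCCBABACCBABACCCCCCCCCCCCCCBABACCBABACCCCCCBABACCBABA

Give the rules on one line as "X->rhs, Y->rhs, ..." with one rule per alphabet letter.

A->ABA, B->CCB, C->CC

  step 4 ⇒ step 5: CCCCCCCCCCCCCCCCCCCCCCCCCCCCCCCCCCCCCCCCCCCCCCBCCCCCCCCCCCCCCCCABACCBABACCCCCCBABACCBABACCCCCCCCCCCCCCBABACCBABACCCCCCBABACCBABA ⇒ CC·CC·CC·CC·CC·CC·CC·CC·CC·CC·CC·CC·CC·CC·CC·CC·CC·CC·CC·CC·CC·CC·CC·CC·CC·CC·CC·CC·CC·CC·CC·CC·CC·CC·CC·CC·CC·CC·CC·CC·CC·CC·CC·CC·CC·CC·CCB·CC·CC·CC·CC·CC·CC·CC·CC·CC·CC·CC·CC·CC·CC·CC·CC·ABA·CCB·ABA·CC·CC·CCB·ABA·CCB·ABA·CC·CC·CC·CC·CC·CC·CCB·ABA·CCB·ABA·CC·CC·CCB·ABA·CCB·ABA·CC·CC·CC·CC·CC·CC·CC·CC·CC·CC·CC·CC·CC·CC·CCB·ABA·CCB·ABA·CC·CC·CCB·ABA·CCB·ABA·CC·CC·CC·CC·CC·CC·CCB·ABA·CCB·ABA·CC·CC·CCB·ABA·CCB·ABA
    A ↦ ABA
    B ↦ CCB
    C ↦ CC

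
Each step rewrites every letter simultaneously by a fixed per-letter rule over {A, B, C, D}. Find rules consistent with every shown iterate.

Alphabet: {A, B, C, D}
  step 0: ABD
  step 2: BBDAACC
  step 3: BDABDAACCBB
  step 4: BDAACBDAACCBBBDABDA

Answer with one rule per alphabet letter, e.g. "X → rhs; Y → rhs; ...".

A->C, B->BDA, C->B, D->A

  step 3 ⇒ step 4: BDABDAACCBB ⇒ BDA·A·C·BDA·A·C·C·B·B·BDA·BDA
    A ↦ C
    B ↦ BDA
    C ↦ B
    D ↦ A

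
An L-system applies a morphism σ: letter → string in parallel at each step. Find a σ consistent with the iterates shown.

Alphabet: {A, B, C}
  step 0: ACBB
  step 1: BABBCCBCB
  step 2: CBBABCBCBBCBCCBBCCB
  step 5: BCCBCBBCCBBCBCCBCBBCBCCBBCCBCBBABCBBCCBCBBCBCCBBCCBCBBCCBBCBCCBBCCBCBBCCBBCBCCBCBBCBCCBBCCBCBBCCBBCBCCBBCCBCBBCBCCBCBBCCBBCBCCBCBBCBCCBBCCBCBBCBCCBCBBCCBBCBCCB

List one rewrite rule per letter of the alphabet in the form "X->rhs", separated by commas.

A->BAB, B->CB, C->BC

  step 1 ⇒ step 2: BABBCCBCB ⇒ CB·BAB·CB·CB·BC·BC·CB·BC·CB
    A ↦ BAB
    B ↦ CB
    C ↦ BC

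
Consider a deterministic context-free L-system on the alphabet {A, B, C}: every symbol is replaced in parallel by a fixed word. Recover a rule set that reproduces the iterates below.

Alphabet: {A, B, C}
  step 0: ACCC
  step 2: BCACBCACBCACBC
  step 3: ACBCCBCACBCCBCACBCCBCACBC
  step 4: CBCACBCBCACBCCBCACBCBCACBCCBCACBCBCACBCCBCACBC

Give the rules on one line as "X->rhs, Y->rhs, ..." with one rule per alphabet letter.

  step 3 ⇒ step 4: ACBCCBCACBCCBCACBCCBCACBC ⇒ C·BC·AC·BC·BC·AC·BC·C·BC·AC·BC·BC·AC·BC·C·BC·AC·BC·BC·AC·BC·C·BC·AC·BC
    A ↦ C
    B ↦ AC
    C ↦ BC

A->C, B->AC, C->BC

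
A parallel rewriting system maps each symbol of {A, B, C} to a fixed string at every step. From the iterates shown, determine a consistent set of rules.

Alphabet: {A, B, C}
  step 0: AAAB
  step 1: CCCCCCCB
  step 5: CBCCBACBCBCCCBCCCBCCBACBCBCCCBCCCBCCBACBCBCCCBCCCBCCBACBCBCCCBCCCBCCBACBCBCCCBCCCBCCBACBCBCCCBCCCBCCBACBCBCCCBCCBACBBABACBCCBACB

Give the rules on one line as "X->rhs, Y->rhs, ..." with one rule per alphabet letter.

  step 0 ⇒ step 1: AAAB ⇒ CC·CC·CC·CB
    A ↦ CC
    B ↦ CB
    C ↦ BA  (constrained at step 1)

A->CC, B->CB, C->BA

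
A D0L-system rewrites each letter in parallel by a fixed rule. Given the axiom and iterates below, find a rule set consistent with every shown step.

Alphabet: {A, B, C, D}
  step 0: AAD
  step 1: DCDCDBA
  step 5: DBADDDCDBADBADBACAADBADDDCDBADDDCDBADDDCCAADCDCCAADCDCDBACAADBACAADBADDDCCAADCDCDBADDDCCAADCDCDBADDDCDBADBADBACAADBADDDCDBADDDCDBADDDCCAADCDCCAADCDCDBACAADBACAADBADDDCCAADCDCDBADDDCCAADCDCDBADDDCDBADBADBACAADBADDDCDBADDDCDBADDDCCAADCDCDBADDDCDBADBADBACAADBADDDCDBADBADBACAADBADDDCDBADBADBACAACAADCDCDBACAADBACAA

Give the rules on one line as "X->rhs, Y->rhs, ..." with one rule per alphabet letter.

  step 0 ⇒ step 1: AAD ⇒ DC·DC·DBA
    A ↦ DC
    D ↦ DBA
    B ↦ DD  (constrained at step 1)
    C ↦ CAA  (constrained at step 1)

A->DC, B->DD, C->CAA, D->DBA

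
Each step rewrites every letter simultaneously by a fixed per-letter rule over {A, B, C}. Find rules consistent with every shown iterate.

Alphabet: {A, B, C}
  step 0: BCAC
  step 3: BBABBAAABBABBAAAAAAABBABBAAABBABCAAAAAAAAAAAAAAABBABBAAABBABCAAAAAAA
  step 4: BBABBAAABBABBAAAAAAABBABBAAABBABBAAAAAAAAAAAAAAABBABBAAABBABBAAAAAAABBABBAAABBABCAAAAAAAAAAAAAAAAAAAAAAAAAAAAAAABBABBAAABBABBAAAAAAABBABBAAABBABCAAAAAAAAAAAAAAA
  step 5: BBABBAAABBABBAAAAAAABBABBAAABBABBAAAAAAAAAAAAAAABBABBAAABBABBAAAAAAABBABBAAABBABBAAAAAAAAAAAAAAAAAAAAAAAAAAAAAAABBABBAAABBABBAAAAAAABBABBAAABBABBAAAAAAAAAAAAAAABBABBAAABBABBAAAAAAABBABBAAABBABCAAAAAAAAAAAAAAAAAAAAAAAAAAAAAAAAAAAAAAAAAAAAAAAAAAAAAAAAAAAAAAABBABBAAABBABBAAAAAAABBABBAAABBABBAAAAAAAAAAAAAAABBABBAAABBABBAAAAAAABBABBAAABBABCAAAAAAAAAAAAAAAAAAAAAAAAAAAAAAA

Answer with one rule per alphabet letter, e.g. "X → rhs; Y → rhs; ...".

  step 4 ⇒ step 5: BBABBAAABBABBAAAAAAABBABBAAABBABBAAAAAAAAAAAAAAABBABBAAABBABBAAAAAAABBABBAAABBABCAAAAAAAAAAAAAAAAAAAAAAAAAAAAAAABBABBAAABBABBAAAAAAABBABBAAABBABCAAAAAAAAAAAAAAA ⇒ BBA·BBA·AA·BBA·BBA·AA·AA·AA·BBA·BBA·AA·BBA·BBA·AA·AA·AA·AA·AA·AA·AA·BBA·BBA·AA·BBA·BBA·AA·AA·AA·BBA·BBA·AA·BBA·BBA·AA·AA·AA·AA·AA·AA·AA·AA·AA·AA·AA·AA·AA·AA·AA·BBA·BBA·AA·BBA·BBA·AA·AA·AA·BBA·BBA·AA·BBA·BBA·AA·AA·AA·AA·AA·AA·AA·BBA·BBA·AA·BBA·BBA·AA·AA·AA·BBA·BBA·AA·BBA·BCA·AA·AA·AA·AA·AA·AA·AA·AA·AA·AA·AA·AA·AA·AA·AA·AA·AA·AA·AA·AA·AA·AA·AA·AA·AA·AA·AA·AA·AA·AA·AA·BBA·BBA·AA·BBA·BBA·AA·AA·AA·BBA·BBA·AA·BBA·BBA·AA·AA·AA·AA·AA·AA·AA·BBA·BBA·AA·BBA·BBA·AA·AA·AA·BBA·BBA·AA·BBA·BCA·AA·AA·AA·AA·AA·AA·AA·AA·AA·AA·AA·AA·AA·AA·AA
    A ↦ AA
    B ↦ BBA
    C ↦ BCA

A->AA, B->BBA, C->BCA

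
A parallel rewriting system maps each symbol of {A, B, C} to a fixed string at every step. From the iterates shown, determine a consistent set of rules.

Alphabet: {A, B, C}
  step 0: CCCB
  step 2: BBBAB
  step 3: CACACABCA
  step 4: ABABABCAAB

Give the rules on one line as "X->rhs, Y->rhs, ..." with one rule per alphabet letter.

  step 3 ⇒ step 4: CACACABCA ⇒ A·B·A·B·A·B·CA·A·B
    A ↦ B
    B ↦ CA
    C ↦ A

A->B, B->CA, C->A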